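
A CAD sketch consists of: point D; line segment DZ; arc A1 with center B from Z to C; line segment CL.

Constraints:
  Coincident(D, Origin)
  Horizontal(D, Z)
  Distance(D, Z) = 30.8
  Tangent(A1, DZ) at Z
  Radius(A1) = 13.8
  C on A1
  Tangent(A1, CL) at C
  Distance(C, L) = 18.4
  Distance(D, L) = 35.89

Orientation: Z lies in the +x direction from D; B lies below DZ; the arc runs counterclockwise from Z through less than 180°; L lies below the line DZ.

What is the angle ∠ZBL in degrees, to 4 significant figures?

141.7°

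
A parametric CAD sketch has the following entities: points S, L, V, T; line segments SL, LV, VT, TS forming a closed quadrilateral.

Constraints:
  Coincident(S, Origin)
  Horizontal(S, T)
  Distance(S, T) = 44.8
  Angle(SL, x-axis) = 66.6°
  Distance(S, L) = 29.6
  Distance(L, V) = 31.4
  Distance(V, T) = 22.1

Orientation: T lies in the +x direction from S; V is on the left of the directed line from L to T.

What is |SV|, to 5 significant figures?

48.061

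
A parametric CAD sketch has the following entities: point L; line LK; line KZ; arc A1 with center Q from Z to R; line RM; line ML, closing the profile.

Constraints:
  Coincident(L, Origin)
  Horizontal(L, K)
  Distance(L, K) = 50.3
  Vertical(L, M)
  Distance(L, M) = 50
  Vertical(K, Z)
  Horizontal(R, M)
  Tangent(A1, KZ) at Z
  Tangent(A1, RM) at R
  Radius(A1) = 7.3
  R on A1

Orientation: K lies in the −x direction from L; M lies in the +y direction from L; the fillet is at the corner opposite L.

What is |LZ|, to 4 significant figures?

65.98

The virtual corner opposite L is at (-50.30, 50.00). Since A1 is tangent to KZ there, QZ ⟂ KZ and since A1 is tangent to RM there, QR ⟂ RM, with radius 7.3, so the center Q sits 7.3 in from both sides at Q = (-43.00, 42.70). That places the tangent points at Z = (-50.30, 42.70) on KZ and R = (-43.00, 50.00) on RM. Then |LZ| = |Z − L| = 65.98.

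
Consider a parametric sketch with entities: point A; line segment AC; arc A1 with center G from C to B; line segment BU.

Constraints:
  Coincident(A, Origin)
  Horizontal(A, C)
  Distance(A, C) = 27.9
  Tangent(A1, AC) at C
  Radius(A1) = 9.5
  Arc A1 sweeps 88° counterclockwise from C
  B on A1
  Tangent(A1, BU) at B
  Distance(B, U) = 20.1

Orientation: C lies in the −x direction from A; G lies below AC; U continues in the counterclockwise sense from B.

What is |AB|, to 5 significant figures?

38.502

A1 meets AC tangentially, so GC is at right angles to AC, so G = C + (0, -9.5) = (-27.900, -9.5000). On A1, C sits at bearing 90° from G; an 88° counterclockwise sweep puts B at bearing 178°, so B = G + 9.5·(cos 178°, sin 178°) = (-37.394, -9.1685). Then |AB| = |B − A| = 38.502.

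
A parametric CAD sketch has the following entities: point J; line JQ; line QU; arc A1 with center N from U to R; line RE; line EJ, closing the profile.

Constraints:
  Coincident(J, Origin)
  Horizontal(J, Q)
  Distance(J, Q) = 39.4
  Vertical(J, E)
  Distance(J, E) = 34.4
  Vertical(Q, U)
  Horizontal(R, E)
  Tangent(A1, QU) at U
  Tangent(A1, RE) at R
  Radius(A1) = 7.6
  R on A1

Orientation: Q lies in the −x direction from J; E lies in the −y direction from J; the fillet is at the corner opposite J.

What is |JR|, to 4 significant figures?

46.85

J is at the origin; JQ is horizontal with |JQ| = 39.4 and Q on the −x side, so Q = (-39.40, 0.000). J and E share the same x with |JE| = 34.4 and E on the −y side, so E = (0.000, -34.40). The virtual corner opposite J is at (-39.40, -34.40). Tangency of A1 to QU means the radius NU is perpendicular to QU and tangency of A1 to RE means the radius NR is perpendicular to RE, with radius 7.6, so the center N sits 7.6 in from both sides at N = (-31.80, -26.80). That places the tangent points at U = (-39.40, -26.80) on QU and R = (-31.80, -34.40) on RE. Then |JR| = |R − J| = 46.85.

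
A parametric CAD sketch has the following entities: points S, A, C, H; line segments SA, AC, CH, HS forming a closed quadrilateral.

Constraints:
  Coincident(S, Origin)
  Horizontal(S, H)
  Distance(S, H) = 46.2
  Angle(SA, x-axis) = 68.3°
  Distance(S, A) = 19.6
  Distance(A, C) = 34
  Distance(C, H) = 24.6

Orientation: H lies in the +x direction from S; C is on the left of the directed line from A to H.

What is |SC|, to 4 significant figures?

47.29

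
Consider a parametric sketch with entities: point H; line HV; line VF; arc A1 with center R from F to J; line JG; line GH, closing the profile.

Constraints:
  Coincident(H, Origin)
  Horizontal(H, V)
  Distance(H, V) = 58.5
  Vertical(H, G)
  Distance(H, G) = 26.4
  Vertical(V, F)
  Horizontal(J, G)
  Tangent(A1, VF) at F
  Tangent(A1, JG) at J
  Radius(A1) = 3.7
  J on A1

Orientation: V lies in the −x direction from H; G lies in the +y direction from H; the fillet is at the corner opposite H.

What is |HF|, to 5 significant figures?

62.750

H is at the origin; HV is horizontal with |HV| = 58.5 and V on the −x side, so V = (-58.500, 0.0000). H and G share the same x with |HG| = 26.4 and G on the +y side, so G = (0.0000, 26.400). The virtual corner opposite H is at (-58.500, 26.400). Since A1 is tangent to VF there, RF ⟂ VF and since A1 is tangent to JG there, RJ ⟂ JG, with radius 3.7, so the center R sits 3.7 in from both sides at R = (-54.800, 22.700). That places the tangent points at F = (-58.500, 22.700) on VF and J = (-54.800, 26.400) on JG. Then |HF| = |F − H| = 62.750.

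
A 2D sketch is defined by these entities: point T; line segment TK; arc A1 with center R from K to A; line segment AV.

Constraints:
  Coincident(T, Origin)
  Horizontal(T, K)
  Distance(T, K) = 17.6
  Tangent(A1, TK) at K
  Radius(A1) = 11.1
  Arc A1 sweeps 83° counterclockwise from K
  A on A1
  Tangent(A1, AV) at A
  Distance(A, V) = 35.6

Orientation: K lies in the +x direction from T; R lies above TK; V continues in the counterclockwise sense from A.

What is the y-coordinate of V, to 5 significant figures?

45.082

On A1, K sits at bearing -90° from R; an 83° counterclockwise sweep puts A at bearing -7°, so A = R + 11.1·(cos -7°, sin -7°) = (28.617, 9.7473). Since A1 is tangent to AV there, RA ⟂ AV, so AV runs along (−sin -7°, cos -7°); with |AV| = 35.6, V = (32.956, 45.082). So V.y = 45.082.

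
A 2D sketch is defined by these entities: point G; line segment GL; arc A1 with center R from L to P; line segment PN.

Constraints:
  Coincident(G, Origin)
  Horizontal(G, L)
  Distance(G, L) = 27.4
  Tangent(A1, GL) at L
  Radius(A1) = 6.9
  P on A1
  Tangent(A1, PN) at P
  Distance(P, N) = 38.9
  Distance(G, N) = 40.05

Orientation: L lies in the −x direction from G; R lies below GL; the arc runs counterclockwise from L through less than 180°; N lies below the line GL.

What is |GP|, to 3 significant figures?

34.4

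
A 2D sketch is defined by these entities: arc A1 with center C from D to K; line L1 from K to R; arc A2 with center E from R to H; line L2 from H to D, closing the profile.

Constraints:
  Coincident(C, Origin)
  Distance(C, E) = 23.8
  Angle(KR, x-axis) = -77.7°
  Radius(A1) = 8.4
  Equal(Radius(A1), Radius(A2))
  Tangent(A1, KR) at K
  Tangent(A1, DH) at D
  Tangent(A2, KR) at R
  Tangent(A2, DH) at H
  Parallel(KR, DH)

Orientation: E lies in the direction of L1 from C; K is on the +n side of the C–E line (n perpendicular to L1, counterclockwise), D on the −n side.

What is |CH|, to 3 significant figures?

25.2

The slot axis is L1's direction at -77.7°, so u = (cos -77.7°, sin -77.7°) = (0.213, -0.977) and n = (−sin -77.7°, cos -77.7°) = (0.977, 0.213). C is at the origin and E lies 23.8 along u from C, so E = 23.8·u = (5.07, -23.3). Tangency of A1 to both parallel lines with radius 8.4 puts K and D at C ± 8.4·n: K = (8.21, 1.79), D = (-8.21, -1.79). Equal radii place R and H the same way about E: R = E + 8.4·n = (13.3, -21.5), H = E − 8.4·n = (-3.14, -25.0). Then |CH| = |H − C| = 25.2.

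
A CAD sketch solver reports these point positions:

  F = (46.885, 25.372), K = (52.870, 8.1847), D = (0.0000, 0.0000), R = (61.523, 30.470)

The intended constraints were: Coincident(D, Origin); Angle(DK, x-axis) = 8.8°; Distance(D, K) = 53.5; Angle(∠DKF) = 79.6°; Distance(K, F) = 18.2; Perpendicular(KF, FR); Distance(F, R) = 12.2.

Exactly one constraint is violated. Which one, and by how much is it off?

Distance(F, R) = 12.2 — off by 3.30.

D = (0.00, 0.00) ✓; DK at 8.800° ✓; |DK| = 53.50 ✓; ∠DKF = 79.60° ✓; |KF| = 18.20 ✓; ∠(KF, FR) = 90.00° ✓; |FR| = 15.50 ✗.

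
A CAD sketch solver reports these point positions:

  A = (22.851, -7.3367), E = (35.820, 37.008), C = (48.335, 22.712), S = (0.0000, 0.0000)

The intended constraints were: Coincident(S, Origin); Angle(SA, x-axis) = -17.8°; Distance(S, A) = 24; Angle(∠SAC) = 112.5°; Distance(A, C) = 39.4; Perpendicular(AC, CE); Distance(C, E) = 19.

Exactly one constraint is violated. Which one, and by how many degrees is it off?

Perpendicular(AC, CE) — off by 8.50°.

S = (0.00, 0.00) ✓; SA at -17.80° ✓; |SA| = 24.00 ✓; ∠SAC = 112.5° ✓; |AC| = 39.40 ✓; ∠(AC, CE) = 81.50° ✗; |CE| = 19.00 ✓.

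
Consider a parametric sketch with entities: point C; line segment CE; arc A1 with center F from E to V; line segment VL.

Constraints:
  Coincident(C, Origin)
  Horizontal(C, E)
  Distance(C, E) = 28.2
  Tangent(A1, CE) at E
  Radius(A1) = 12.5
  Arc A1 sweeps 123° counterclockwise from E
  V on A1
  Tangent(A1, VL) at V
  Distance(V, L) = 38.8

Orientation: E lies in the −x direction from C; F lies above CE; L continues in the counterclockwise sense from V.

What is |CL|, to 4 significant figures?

64.79

C is at the origin; C and E share the same y with |CE| = 28.2 and E on the −x side, so E = (-28.20, 0.000). Since A1 is tangent to CE there, FE ⟂ CE, so F = E + (0, 12.5) = (-28.20, 12.50). On A1, E sits at bearing -90° from F; a 123° counterclockwise sweep puts V at bearing 33°, so V = F + 12.5·(cos 33°, sin 33°) = (-17.72, 19.31). Since A1 is tangent to VL there, FV ⟂ VL, so VL runs along (−sin 33°, cos 33°); with |VL| = 38.8, L = (-38.85, 51.85). Then |CL| = |L − C| = 64.79.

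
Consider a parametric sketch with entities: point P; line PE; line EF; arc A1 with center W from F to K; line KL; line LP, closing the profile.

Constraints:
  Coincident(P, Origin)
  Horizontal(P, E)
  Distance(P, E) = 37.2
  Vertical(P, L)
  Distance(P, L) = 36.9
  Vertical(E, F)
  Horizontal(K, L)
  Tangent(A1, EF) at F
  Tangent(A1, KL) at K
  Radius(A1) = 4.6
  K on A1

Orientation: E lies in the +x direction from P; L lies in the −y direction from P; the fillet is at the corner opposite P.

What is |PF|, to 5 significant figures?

49.266

The virtual corner opposite P is at (37.200, -36.900). A1 meets EF tangentially, so WF is at right angles to EF and since A1 is tangent to KL there, WK ⟂ KL, with radius 4.6, so the center W sits 4.6 in from both sides at W = (32.600, -32.300). That places the tangent points at F = (37.200, -32.300) on EF and K = (32.600, -36.900) on KL. Then |PF| = |F − P| = 49.266.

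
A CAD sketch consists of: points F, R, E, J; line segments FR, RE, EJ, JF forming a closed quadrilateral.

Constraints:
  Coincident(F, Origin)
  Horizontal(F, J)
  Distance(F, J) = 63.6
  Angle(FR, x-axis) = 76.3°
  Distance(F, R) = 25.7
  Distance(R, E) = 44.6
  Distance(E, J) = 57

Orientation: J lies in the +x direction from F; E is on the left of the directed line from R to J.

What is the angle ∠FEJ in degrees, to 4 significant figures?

61.29°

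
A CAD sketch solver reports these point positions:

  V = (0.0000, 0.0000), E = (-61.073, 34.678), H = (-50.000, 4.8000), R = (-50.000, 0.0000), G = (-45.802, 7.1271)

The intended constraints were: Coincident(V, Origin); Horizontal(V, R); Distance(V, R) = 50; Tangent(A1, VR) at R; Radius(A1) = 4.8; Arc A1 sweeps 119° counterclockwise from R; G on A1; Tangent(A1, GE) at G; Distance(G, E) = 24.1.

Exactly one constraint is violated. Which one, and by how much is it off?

Distance(G, E) = 24.1 — off by 7.40.

V = (0.00, 0.00) ✓; V.y = 0.00, R.y = 0.00 ✓; |VR| = 50.00 ✓; ∠(HR, RV) = 90.00° ✓; |HR| = 4.800 ✓; bearing(H→G) − bearing(H→R) = 119.0° ✓; |HG| = 4.800 ✓; ∠(HG, GE) = 90.00° ✓; |GE| = 31.50 ✗.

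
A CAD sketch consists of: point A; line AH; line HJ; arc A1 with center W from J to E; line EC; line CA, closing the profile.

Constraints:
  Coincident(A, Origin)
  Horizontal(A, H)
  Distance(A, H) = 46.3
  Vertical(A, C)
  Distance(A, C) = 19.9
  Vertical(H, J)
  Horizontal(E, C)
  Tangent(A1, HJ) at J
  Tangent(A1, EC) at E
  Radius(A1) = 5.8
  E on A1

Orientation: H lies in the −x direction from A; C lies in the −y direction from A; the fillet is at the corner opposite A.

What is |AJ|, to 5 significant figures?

48.399

The virtual corner opposite A is at (-46.300, -19.900). A1 meets HJ tangentially, so WJ is at right angles to HJ and A1 meets EC tangentially, so WE is at right angles to EC, with radius 5.8, so the center W sits 5.8 in from both sides at W = (-40.500, -14.100). That places the tangent points at J = (-46.300, -14.100) on HJ and E = (-40.500, -19.900) on EC. Then |AJ| = |J − A| = 48.399.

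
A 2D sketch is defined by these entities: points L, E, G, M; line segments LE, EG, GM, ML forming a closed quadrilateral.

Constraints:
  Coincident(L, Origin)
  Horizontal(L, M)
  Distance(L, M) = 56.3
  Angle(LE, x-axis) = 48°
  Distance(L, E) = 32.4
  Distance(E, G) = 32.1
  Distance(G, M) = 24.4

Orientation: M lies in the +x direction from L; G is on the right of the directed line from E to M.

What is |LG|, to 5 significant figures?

33.231

L is at the origin; LM is horizontal with |LM| = 56.3 and M in +x, so M = (56.3, 0). LE runs at 48.0° with |LE| = 32.4, so E = (21.680, 24.078). G is determined by |EG| = 32.1 and |GM| = 24.4 together: it lies at the intersection of circle(E, 32.1) and circle(M, 24.4). With |EM| = 42.170, the foot of the radical line on EM is 26.243 from E and the perpendicular offset is √(32.1² − 26.243²) = 18.485. Taking the right-of-EM solution: G = (32.670, -6.0821).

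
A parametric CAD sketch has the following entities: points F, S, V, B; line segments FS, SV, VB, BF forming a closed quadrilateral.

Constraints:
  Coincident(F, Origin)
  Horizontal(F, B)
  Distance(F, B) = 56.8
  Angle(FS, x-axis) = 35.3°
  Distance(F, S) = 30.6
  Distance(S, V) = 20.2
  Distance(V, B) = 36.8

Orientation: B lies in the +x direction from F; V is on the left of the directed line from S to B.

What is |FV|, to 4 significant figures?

50.59

F is at the origin; F and B share the same y with |FB| = 56.8 and B in +x, so B = (56.8, 0). FS runs at 35.3° with |FS| = 30.6, so S = (24.97, 17.68). V is determined by |SV| = 20.2 and |VB| = 36.8 together: it lies at the intersection of circle(S, 20.2) and circle(B, 36.8). With |SB| = 36.41, the foot of the radical line on SB is 5.210 from S and the perpendicular offset is √(20.2² − 5.210²) = 19.52. Taking the left-of-SB solution: V = (39.01, 32.21).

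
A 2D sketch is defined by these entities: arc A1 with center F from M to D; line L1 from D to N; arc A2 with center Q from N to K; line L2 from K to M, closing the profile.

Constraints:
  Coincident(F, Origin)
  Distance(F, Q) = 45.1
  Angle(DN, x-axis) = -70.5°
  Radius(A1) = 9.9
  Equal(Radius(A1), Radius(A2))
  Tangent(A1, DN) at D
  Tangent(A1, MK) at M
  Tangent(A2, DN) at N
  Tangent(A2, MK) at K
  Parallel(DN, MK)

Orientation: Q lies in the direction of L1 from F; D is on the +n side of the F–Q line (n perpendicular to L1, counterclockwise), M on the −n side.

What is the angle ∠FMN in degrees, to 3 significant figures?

66.3°

The slot axis is L1's direction at -70.5°, so u = (cos -70.5°, sin -70.5°) = (0.334, -0.943) and n = (−sin -70.5°, cos -70.5°) = (0.943, 0.334). F is at the origin and Q lies 45.1 along u from F, so Q = 45.1·u = (15.1, -42.5). Tangency of A1 to both parallel lines with radius 9.9 puts D and M at F ± 9.9·n: D = (9.33, 3.30), M = (-9.33, -3.30). Equal radii place N and K the same way about Q: N = Q + 9.9·n = (24.4, -39.2), K = Q − 9.9·n = (5.72, -45.8). Then cos ∠FMN = MF·MN / (|MF||MN|), giving 66.3°.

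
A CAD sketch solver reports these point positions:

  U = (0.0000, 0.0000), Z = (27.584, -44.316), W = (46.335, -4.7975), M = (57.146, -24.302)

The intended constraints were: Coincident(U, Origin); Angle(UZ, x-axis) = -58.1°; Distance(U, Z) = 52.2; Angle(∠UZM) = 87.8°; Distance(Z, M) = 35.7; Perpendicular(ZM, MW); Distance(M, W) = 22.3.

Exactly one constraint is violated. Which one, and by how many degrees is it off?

Perpendicular(ZM, MW) — off by 5.10°.

U = (0.00, 0.00) ✓; UZ at -58.10° ✓; |UZ| = 52.20 ✓; ∠UZM = 87.80° ✓; |ZM| = 35.70 ✓; ∠(ZM, MW) = 84.90° ✗; |MW| = 22.30 ✓.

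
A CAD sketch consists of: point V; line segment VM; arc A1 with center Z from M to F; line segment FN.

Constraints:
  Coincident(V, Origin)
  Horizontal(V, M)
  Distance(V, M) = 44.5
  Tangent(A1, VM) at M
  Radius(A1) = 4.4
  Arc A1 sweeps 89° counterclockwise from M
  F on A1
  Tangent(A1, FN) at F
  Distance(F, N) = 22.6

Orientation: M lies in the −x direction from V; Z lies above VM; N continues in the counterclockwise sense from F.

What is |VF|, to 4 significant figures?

40.33

A1 meets VM tangentially, so ZM is at right angles to VM, so Z = M + (0, 4.4) = (-44.50, 4.400). On A1, M sits at bearing -90° from Z; an 89° counterclockwise sweep puts F at bearing -1°, so F = Z + 4.4·(cos -1°, sin -1°) = (-40.10, 4.323). Then |VF| = |F − V| = 40.33.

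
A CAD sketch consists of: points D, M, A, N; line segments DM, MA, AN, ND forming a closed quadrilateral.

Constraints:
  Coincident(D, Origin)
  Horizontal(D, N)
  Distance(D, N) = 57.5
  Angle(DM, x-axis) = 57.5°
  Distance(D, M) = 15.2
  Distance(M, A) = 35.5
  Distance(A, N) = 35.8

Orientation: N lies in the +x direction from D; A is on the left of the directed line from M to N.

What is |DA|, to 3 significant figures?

49.5

Checks: DM at 57.50° ✓; |MA| = 35.50 ✓; |AN| = 35.80 ✓.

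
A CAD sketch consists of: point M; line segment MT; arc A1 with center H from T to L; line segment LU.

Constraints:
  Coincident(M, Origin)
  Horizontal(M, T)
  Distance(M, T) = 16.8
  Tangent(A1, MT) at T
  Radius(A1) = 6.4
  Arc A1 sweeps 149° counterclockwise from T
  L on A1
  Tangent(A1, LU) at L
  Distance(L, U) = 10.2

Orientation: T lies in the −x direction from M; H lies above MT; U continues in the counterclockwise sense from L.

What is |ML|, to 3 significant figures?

18.0

M is at the origin; MT is horizontal with |MT| = 16.8 and T on the −x side, so T = (-16.8, 0.00). The tangent condition forces HT to be normal to MT, so H = T + (0, 6.4) = (-16.8, 6.40). On A1, T sits at bearing -90° from H; a 149° counterclockwise sweep puts L at bearing 59°, so L = H + 6.4·(cos 59°, sin 59°) = (-13.5, 11.9). Then |ML| = |L − M| = 18.0.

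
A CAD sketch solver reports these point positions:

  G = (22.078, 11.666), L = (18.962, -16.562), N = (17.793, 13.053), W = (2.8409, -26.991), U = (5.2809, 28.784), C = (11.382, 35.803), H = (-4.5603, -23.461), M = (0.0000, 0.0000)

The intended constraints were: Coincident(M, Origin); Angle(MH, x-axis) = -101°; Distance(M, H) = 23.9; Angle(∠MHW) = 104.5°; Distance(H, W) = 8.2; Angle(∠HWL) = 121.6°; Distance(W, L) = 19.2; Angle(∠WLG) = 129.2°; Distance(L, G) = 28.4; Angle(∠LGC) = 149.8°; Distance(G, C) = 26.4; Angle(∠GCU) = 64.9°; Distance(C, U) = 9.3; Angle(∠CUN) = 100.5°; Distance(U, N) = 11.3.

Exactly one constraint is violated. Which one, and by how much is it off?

Distance(U, N) = 11.3 — off by 8.80.

M = (0.00, 0.00) ✓; MH at -101.0° ✓; |MH| = 23.90 ✓; ∠MHW = 104.5° ✓; |HW| = 8.200 ✓; ∠HWL = 121.6° ✓; |WL| = 19.20 ✓; ∠WLG = 129.2° ✓; |LG| = 28.40 ✓; ∠LGC = 149.8° ✓; |GC| = 26.40 ✓; ∠GCU = 64.90° ✓; |CU| = 9.300 ✓; ∠CUN = 100.5° ✓; |UN| = 20.10 ✗.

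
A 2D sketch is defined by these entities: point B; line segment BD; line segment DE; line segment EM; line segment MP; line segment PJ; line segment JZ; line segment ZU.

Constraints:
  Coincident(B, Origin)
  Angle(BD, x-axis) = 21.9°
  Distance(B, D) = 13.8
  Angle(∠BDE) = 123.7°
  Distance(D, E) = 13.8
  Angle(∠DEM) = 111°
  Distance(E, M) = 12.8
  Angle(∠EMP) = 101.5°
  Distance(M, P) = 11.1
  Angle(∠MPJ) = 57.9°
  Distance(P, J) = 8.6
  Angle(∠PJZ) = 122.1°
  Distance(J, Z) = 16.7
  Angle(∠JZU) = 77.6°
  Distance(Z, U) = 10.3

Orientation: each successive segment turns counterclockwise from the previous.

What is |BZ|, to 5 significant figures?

32.665

∠MPJ = 57.9° gives PJ at -12.200° from the x-axis; with |PJ| = 8.6, J = (5.5203, 15.828). ∠PJZ = 122.1° gives JZ at 45.700° from the x-axis; with |JZ| = 16.7, Z = (17.184, 27.780). Then |BZ| = |Z − B| = 32.665.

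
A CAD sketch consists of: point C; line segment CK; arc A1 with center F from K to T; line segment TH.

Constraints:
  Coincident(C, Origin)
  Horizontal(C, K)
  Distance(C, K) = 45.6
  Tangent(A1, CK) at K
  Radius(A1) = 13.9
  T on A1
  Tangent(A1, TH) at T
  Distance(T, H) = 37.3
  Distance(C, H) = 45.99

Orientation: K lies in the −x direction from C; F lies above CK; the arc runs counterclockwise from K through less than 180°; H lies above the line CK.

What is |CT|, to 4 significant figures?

33.91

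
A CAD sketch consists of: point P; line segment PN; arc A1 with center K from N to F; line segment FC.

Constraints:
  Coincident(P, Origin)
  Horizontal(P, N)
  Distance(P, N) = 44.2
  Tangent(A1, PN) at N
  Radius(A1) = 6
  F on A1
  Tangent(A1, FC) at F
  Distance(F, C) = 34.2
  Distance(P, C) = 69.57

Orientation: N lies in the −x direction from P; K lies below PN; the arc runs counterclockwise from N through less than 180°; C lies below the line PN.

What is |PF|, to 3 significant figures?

50.2

P is at the origin; PN is horizontal with |PN| = 44.2 and N on the −x side, so N = (-44.2, 0.00). Tangency of A1 to PN means the radius KN is perpendicular to PN, so K = N + (0, -6) = (-44.2, -6.00). Since KF ⟂ FC (tangency), |KC| = √(6.0² + 34.2²) = 34.7 regardless of where F sits on A1. So C lies on both circle(P, 69.57) and circle(K, 34.7); the below-PN intersection is C = (-58.5, -37.6). F is the foot of the tangent from C: F = (-50.0, -4.51).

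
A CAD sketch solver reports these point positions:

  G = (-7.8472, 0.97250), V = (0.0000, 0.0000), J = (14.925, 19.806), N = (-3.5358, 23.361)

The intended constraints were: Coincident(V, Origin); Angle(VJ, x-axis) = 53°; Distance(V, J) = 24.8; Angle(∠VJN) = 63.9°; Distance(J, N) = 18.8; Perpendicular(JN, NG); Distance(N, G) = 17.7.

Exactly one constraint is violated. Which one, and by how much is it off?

Distance(N, G) = 17.7 — off by 5.10.

V = (0.00, 0.00) ✓; VJ at 53.00° ✓; |VJ| = 24.80 ✓; ∠VJN = 63.90° ✓; |JN| = 18.80 ✓; ∠(JN, NG) = 90.00° ✓; |NG| = 22.80 ✗.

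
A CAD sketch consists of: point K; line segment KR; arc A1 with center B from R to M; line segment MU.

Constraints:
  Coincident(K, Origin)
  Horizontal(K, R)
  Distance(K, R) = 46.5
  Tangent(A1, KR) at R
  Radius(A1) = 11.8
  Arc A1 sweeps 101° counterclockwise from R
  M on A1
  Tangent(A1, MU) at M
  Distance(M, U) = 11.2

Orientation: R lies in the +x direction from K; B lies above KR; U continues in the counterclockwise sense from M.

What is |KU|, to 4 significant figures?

61.30

K is at the origin; K and R share the same y with |KR| = 46.5 and R on the +x side, so R = (46.50, 0.000). Since A1 is tangent to KR there, BR ⟂ KR, so B = R + (0, 11.8) = (46.50, 11.80). On A1, R sits at bearing -90° from B; a 101° counterclockwise sweep puts M at bearing 11°, so M = B + 11.8·(cos 11°, sin 11°) = (58.08, 14.05). A1 meets MU tangentially, so BM is at right angles to MU, so MU runs along (−sin 11°, cos 11°); with |MU| = 11.2, U = (55.95, 25.05). Then |KU| = |U − K| = 61.30.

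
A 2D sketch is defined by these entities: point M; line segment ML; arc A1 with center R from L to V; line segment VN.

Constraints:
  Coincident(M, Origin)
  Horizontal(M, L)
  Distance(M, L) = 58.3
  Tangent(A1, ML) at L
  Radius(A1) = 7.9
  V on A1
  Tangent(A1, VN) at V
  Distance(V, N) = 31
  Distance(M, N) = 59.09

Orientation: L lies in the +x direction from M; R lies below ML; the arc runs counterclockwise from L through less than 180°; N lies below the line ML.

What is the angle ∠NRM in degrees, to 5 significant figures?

74.703°

M is at the origin; ML is horizontal with |ML| = 58.3 and L on the +x side, so L = (58.300, 0.0000). Tangency of A1 to ML means the radius RL is perpendicular to ML, so R = L + (0, -7.9) = (58.300, -7.9000). Since RV ⟂ VN (tangency), |RN| = √(7.9² + 31.0²) = 31.991 regardless of where V sits on A1. So N lies on both circle(M, 59.09) and circle(R, 31.991); the below-ML intersection is N = (45.793, -37.345). V is the foot of the tangent from N: V = (50.491, -6.7027).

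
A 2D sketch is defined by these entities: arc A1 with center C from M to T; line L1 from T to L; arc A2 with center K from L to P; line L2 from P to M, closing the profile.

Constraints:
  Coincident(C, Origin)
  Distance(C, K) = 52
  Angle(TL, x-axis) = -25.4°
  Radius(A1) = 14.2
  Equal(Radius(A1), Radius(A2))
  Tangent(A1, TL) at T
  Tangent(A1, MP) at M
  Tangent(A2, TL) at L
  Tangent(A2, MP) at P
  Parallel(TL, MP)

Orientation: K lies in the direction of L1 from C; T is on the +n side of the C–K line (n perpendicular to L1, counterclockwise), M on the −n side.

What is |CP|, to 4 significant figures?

53.90

Tangency of A1 to both parallel lines with radius 14.2 puts T and M at C ± 14.2·n: T = (6.091, 12.83), M = (-6.091, -12.83). Equal radii place L and P the same way about K: L = K + 14.2·n = (53.06, -9.477), P = K − 14.2·n = (40.88, -35.13). Then |CP| = |P − C| = 53.90.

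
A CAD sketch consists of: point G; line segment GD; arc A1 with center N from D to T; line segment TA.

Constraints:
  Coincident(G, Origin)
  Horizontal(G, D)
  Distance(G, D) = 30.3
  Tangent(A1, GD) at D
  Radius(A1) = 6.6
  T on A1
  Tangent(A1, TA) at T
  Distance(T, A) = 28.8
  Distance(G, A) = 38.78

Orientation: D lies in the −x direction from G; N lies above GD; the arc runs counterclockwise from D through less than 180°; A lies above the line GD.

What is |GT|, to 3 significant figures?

24.4

G is at the origin; G and D share the same y with |GD| = 30.3 and D on the −x side, so D = (-30.3, 0.00). A1 meets GD tangentially, so ND is at right angles to GD, so N = D + (0, 6.6) = (-30.3, 6.60). Since NT ⟂ TA (tangency), |NA| = √(6.6² + 28.8²) = 29.5 regardless of where T sits on A1. So A lies on both circle(G, 38.78) and circle(N, 29.5); the above-GD intersection is A = (-18.9, 33.9). T is the foot of the tangent from A: T = (-23.8, 5.48).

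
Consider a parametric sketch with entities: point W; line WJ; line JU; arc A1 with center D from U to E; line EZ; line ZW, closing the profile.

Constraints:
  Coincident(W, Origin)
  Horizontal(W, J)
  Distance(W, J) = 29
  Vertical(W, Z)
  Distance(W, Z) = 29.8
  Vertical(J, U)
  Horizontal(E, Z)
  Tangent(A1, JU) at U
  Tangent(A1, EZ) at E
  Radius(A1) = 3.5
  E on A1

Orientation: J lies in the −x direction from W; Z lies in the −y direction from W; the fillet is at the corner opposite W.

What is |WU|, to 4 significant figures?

39.15

The virtual corner opposite W is at (-29.00, -29.80). A1 meets JU tangentially, so DU is at right angles to JU and tangency of A1 to EZ means the radius DE is perpendicular to EZ, with radius 3.5, so the center D sits 3.5 in from both sides at D = (-25.50, -26.30). That places the tangent points at U = (-29.00, -26.30) on JU and E = (-25.50, -29.80) on EZ. Then |WU| = |U − W| = 39.15.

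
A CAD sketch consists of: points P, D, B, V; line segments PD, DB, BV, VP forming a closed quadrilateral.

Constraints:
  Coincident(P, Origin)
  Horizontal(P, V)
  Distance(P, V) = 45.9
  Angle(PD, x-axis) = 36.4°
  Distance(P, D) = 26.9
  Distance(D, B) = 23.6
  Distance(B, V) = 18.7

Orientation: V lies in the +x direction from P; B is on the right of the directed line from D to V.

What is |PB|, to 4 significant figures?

29.19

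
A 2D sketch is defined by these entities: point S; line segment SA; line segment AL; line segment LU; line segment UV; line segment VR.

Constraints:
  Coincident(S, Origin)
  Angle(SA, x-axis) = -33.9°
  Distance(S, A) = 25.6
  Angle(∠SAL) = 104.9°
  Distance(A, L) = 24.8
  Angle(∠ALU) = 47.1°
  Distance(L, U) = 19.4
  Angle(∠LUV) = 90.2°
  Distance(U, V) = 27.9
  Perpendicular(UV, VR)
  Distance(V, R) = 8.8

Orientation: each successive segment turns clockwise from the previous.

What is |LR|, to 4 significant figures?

29.91

S is at the origin; SA runs at -33.9° with length 25.6, so A = (21.25, -14.28). ∠SAL = 104.9° gives AL at -109.0° from the x-axis; with |AL| = 24.8, L = (13.17, -37.73). ∠ALU = 47.1° gives LU at 118.1° from the x-axis; with |LU| = 19.4, U = (4.037, -20.61). ∠LUV = 90.2° gives UV at 28.30° from the x-axis; with |UV| = 27.9, V = (28.60, -7.387). UV is perpendicular to VR, so VR runs at -61.70°; with |VR| = 8.8, R = (32.77, -15.14). Then |LR| = |R − L| = 29.91.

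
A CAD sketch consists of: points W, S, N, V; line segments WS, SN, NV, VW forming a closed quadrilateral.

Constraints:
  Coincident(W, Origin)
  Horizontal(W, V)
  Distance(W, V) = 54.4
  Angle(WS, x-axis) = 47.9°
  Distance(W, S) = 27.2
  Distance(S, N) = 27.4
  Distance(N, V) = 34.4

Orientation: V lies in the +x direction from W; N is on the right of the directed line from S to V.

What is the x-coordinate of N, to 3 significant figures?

20.7

Checks: |SN| = 27.40 ✓; |NV| = 34.40 ✓.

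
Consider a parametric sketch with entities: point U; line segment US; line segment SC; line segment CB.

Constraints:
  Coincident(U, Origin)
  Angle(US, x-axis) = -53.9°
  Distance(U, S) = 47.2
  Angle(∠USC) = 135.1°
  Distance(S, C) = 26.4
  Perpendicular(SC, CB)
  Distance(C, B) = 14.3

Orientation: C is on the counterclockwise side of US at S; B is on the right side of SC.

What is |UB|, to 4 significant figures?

76.47

U is at the origin; US runs at -53.9° with length 47.2, so S = 47.2·(cos -53.9°, sin -53.9°) = (27.81, -38.14). ∠USC = 135.1°, so SC runs at -53.9° + (180° − 135.1°) = -9.000° from the x-axis; with |SC| = 26.4, C = S + 26.4·(cos -9.000°, sin -9.000°) = (53.89, -42.27). SC is perpendicular to CB; with |CB| = 14.3 on the right of SC, B = C + 14.3·(-0.1564, -0.9877) = (51.65, -56.39). Then |UB| = |B − U| = 76.47.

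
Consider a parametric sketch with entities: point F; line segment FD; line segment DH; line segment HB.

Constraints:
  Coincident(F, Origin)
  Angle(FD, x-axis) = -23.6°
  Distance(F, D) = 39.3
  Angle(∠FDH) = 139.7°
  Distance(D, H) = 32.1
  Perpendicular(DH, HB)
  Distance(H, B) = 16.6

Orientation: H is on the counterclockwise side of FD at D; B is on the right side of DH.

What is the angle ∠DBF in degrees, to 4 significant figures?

6.750°

F is at the origin; FD runs at -23.6° with length 39.3, so D = 39.3·(cos -23.6°, sin -23.6°) = (36.01, -15.73). ∠FDH = 139.7°, so DH runs at -23.6° + (180° − 139.7°) = 16.70° from the x-axis; with |DH| = 32.1, H = D + 32.1·(cos 16.70°, sin 16.70°) = (66.76, -6.509). DH ⟂ HB; with |HB| = 16.6 on the right of DH, B = H + 16.6·(0.2874, -0.9578) = (71.53, -22.41). Then cos ∠DBF = BD·BF / (|BD||BF|), giving 6.750°.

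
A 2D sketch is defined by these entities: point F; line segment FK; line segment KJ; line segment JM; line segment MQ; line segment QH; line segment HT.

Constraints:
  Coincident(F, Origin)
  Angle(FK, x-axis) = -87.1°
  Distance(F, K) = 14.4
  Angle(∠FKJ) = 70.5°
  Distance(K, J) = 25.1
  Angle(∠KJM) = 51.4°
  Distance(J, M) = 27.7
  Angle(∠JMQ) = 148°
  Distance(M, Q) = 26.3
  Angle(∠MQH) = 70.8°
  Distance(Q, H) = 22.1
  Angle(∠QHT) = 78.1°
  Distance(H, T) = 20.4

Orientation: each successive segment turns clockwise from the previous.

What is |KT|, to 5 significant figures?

12.757

F is at the origin; FK runs at -87.1° with length 14.4, so K = (0.72854, -14.382). ∠FKJ = 70.5° gives KJ at 163.40° from the x-axis; with |KJ| = 25.1, J = (-23.325, -7.2108). ∠KJM = 51.4° gives JM at 34.800° from the x-axis; with |JM| = 27.7, M = (-0.57953, 8.5980). ∠JMQ = 148.0° gives MQ at 2.8000° from the x-axis; with |MQ| = 26.3, Q = (25.689, 9.8827). ∠MQH = 70.8° gives QH at -106.40° from the x-axis; with |QH| = 22.1, H = (19.449, -11.318). ∠QHT = 78.1° gives HT at 151.70° from the x-axis; with |HT| = 20.4, T = (1.4876, -1.6467). Then |KT| = |T − K| = 12.757.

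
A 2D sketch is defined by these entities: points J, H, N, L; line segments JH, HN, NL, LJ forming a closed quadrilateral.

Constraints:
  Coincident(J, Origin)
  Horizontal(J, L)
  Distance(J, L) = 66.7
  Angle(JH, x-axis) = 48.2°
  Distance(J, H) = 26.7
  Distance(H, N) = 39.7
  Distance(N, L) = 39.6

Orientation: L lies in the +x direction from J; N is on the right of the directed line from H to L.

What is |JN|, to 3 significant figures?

35.7

Checks: |HN| = 39.70 ✓; |NL| = 39.60 ✓.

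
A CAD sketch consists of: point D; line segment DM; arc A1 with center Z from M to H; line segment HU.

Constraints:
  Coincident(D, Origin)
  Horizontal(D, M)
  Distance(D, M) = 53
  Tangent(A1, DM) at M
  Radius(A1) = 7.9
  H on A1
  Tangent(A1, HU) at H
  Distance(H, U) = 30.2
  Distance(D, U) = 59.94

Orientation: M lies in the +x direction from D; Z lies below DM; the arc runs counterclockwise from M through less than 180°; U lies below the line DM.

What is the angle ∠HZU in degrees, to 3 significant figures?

75.3°

D is at the origin; D and M share the same y with |DM| = 53.0 and M on the +x side, so M = (53.0, 0.00). Since A1 is tangent to DM there, ZM ⟂ DM, so Z = M + (0, -7.9) = (53.0, -7.90). Since ZH ⟂ HU (tangency), |ZU| = √(7.9² + 30.2²) = 31.2 regardless of where H sits on A1. So U lies on both circle(D, 59.94) and circle(Z, 31.2); the below-DM intersection is U = (46.1, -38.3). H is the foot of the tangent from U: H = (45.1, -8.15).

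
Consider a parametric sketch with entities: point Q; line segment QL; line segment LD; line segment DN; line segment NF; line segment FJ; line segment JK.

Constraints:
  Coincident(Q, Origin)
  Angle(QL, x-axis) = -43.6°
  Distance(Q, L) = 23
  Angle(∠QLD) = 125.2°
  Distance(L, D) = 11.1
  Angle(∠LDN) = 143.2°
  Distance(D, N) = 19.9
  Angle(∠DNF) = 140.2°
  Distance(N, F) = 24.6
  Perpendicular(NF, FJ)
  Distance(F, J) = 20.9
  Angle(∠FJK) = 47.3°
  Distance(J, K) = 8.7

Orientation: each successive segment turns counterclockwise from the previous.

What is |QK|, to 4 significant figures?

33.17

Q is at the origin; QL runs at -43.6° with length 23.0, so L = (16.66, -15.86). ∠QLD = 125.2° gives LD at 11.20° from the x-axis; with |LD| = 11.1, D = (27.54, -13.71). ∠LDN = 143.2° gives DN at 48.00° from the x-axis; with |DN| = 19.9, N = (40.86, 1.083). ∠DNF = 140.2° gives NF at 87.80° from the x-axis; with |NF| = 24.6, F = (41.80, 25.67). The perpendicularity gives FJ at right angles to NF, so FJ runs at 177.8°; with |FJ| = 20.9, J = (20.92, 26.47). ∠FJK = 47.3° gives JK at -49.50° from the x-axis; with |JK| = 8.7, K = (26.57, 19.85). Then |QK| = |K − Q| = 33.17.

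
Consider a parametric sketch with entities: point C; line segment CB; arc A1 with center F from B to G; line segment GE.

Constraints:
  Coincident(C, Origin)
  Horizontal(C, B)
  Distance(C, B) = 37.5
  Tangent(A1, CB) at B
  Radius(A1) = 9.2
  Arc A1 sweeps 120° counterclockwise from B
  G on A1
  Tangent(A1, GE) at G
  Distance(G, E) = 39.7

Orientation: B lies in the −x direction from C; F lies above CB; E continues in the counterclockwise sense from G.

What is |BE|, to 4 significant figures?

49.62

C is at the origin; CB is horizontal with |CB| = 37.5 and B on the −x side, so B = (-37.50, 0.000). A1 meets CB tangentially, so FB is at right angles to CB, so F = B + (0, 9.2) = (-37.50, 9.200). On A1, B sits at bearing -90° from F; a 120° counterclockwise sweep puts G at bearing 30°, so G = F + 9.2·(cos 30°, sin 30°) = (-29.53, 13.80). A1 meets GE tangentially, so FG is at right angles to GE, so GE runs along (−sin 30°, cos 30°); with |GE| = 39.7, E = (-49.38, 48.18). Then |BE| = |E − B| = 49.62.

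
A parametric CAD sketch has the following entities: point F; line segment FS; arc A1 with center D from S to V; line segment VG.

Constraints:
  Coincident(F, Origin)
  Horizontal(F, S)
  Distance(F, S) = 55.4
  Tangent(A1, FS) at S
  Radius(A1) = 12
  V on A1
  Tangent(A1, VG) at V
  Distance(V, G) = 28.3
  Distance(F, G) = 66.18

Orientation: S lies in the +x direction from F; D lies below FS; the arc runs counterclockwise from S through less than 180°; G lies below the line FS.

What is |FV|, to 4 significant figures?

46.27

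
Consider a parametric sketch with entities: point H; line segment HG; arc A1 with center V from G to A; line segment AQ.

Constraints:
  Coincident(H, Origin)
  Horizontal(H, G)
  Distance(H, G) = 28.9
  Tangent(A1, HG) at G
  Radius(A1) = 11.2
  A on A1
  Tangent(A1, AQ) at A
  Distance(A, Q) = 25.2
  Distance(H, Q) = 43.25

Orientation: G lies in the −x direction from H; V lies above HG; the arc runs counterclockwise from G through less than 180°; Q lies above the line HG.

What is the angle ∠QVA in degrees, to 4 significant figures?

66.04°

H is at the origin; HG is horizontal with |HG| = 28.9 and G on the −x side, so G = (-28.90, 0.000). A1 meets HG tangentially, so VG is at right angles to HG, so V = G + (0, 11.2) = (-28.90, 11.20). Since VA ⟂ AQ (tangency), |VQ| = √(11.2² + 25.2²) = 27.58 regardless of where A sits on A1. So Q lies on both circle(H, 43.25) and circle(V, 27.58); the above-HG intersection is Q = (-21.22, 37.69). A is the foot of the tangent from Q: A = (-17.80, 12.72).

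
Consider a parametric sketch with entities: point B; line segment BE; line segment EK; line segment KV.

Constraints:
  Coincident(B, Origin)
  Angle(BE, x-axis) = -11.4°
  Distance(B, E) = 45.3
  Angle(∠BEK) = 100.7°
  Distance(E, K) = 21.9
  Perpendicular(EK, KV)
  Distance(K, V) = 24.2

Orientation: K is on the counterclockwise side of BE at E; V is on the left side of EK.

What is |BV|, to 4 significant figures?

36.49

B is at the origin; BE runs at -11.4° with length 45.3, so E = 45.3·(cos -11.4°, sin -11.4°) = (44.41, -8.954). ∠BEK = 100.7°, so EK runs at -11.4° + (180° − 100.7°) = 67.90° from the x-axis; with |EK| = 21.9, K = E + 21.9·(cos 67.90°, sin 67.90°) = (52.65, 11.34). EK is perpendicular to KV; with |KV| = 24.2 on the left of EK, V = K + 24.2·(-0.9265, 0.3762) = (30.22, 20.44). Then |BV| = |V − B| = 36.49.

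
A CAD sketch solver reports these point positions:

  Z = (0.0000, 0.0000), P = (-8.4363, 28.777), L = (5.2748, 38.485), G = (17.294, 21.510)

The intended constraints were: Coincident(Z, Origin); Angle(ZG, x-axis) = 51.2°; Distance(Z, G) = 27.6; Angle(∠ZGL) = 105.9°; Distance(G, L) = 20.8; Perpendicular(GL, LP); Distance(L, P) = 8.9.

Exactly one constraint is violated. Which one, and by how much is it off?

Distance(L, P) = 8.9 — off by 7.90.

Z = (0.00, 0.00) ✓; ZG at 51.20° ✓; |ZG| = 27.60 ✓; ∠ZGL = 105.9° ✓; |GL| = 20.80 ✓; ∠(GL, LP) = 90.00° ✓; |LP| = 16.80 ✗.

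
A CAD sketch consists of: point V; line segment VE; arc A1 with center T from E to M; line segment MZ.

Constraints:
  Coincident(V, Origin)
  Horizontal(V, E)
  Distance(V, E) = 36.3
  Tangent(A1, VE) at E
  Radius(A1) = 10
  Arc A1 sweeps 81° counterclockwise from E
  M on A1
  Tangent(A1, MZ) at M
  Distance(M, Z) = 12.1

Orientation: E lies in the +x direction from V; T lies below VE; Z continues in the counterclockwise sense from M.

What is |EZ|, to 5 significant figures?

23.540

V is at the origin; VE is horizontal with |VE| = 36.3 and E on the +x side, so E = (36.300, 0.0000). A1 meets VE tangentially, so TE is at right angles to VE, so T = E + (0, -10) = (36.300, -10.000). On A1, E sits at bearing 90° from T; an 81° counterclockwise sweep puts M at bearing 171°, so M = T + 10.0·(cos 171°, sin 171°) = (26.423, -8.4357). Since A1 is tangent to MZ there, TM ⟂ MZ, so MZ runs along (−sin 171°, cos 171°); with |MZ| = 12.1, Z = (24.530, -20.387). Then |EZ| = |Z − E| = 23.540.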